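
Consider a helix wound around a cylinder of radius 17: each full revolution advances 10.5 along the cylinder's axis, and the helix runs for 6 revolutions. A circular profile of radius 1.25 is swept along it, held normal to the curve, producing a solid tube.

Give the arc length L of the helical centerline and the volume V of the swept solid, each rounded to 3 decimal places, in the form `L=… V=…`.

L=643.974 V=3161.100

2πR = 2π·17 = 106.814150
per-turn = √(106.814150² + 10.5²) = √(11409.2627 + 110.25) = √11519.5127 = 107.328993
L = 6 × 107.328993 = 643.973957
V = π·1.25² × L = 4.908739 × 643.973957 = 3161.099767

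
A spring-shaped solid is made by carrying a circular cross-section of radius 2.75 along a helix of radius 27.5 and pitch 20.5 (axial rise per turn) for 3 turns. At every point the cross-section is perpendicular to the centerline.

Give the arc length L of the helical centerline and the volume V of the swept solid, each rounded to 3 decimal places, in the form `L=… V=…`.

L=521.998 V=12401.789

2πR = 2π·27.5 = 172.787596
per-turn = √(172.787596² + 20.5²) = √(29855.5533 + 420.25) = √30275.8033 = 173.999435
L = 3 × 173.999435 = 521.998304
V = π·2.75² × L = 23.758294 × 521.998304 = 12401.789415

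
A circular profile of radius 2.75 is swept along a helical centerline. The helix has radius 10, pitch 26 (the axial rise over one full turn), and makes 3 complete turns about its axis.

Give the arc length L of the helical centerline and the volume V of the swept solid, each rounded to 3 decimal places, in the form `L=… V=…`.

L=203.997 V=4846.609

2πR = 2π·10 = 62.831853
per-turn = √(62.831853² + 26²) = √(3947.8418 + 676) = √4623.8418 = 67.998836
L = 3 × 67.998836 = 203.996509
V = π·2.75² × L = 23.758294 × 203.996509 = 4846.609135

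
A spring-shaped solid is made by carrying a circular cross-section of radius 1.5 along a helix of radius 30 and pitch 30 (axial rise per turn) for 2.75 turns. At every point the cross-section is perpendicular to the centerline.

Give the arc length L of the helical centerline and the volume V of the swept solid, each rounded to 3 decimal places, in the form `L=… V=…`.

L=524.887 V=3710.207

2πR = 2π·30 = 188.495559
per-turn = √(188.495559² + 30²) = √(35530.5758 + 900) = √36430.5758 = 190.867954
L = 2.75 × 190.867954 = 524.886873
V = π·1.5² × L = 7.068583 × 524.886873 = 3710.206677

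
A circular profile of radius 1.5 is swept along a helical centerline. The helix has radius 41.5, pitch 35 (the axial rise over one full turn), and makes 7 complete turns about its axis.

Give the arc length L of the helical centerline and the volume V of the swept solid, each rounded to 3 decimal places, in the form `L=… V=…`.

2πR = 2π·41.5 = 260.752190
per-turn = √(260.752190² + 35²) = √(67991.7047 + 1225) = √69216.7047 = 263.090678
L = 7 × 263.090678 = 1841.634744
V = π·1.5² × L = 7.068583 × 1841.634744 = 13017.748912

L=1841.635 V=13017.749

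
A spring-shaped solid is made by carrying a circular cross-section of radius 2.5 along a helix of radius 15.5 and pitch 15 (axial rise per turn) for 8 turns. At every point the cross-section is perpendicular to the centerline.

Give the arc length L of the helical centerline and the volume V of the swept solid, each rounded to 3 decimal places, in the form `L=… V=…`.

2πR = 2π·15.5 = 97.389372
per-turn = √(97.389372² + 15²) = √(9484.6898 + 225) = √9709.6898 = 98.537758
L = 8 × 98.537758 = 788.302067
V = π·2.5² × L = 19.634954 × 788.302067 = 15478.274894

L=788.302 V=15478.275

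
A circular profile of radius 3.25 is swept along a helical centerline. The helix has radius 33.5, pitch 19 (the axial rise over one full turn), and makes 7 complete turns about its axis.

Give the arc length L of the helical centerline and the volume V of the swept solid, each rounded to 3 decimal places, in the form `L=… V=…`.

2πR = 2π·33.5 = 210.486708
per-turn = √(210.486708² + 19²) = √(44304.6542 + 361) = √44665.6542 = 211.342504
L = 7 × 211.342504 = 1479.397531
V = π·3.25² × L = 33.183072 × 1479.397531 = 49090.955373

L=1479.398 V=49090.955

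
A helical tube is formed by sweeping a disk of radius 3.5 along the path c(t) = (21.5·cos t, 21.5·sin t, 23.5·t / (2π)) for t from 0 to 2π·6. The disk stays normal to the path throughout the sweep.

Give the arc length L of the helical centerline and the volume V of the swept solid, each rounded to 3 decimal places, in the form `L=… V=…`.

2πR = 2π·21.5 = 135.088484
per-turn = √(135.088484² + 23.5²) = √(18248.8985 + 552.25) = √18801.1485 = 137.117280
L = 6 × 137.117280 = 822.703681
V = π·3.5² × L = 38.484510 × 822.703681 = 31661.348058

L=822.704 V=31661.348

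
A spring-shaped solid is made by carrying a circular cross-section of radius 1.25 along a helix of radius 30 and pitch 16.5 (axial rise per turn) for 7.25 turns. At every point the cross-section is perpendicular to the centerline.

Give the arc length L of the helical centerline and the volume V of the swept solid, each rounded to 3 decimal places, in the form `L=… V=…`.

L=1371.819 V=6733.898

2πR = 2π·30 = 188.495559
per-turn = √(188.495559² + 16.5²) = √(35530.5758 + 272.25) = √35802.8258 = 189.216347
L = 7.25 × 189.216347 = 1371.818513
V = π·1.25² × L = 4.908739 × 1371.818513 = 6733.898380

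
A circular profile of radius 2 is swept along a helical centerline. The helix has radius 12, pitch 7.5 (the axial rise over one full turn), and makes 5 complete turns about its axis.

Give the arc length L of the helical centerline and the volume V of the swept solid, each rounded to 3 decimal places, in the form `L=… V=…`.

L=378.852 V=4760.790

2πR = 2π·12 = 75.398224
per-turn = √(75.398224² + 7.5²) = √(5684.8921 + 56.25) = √5741.1421 = 75.770325
L = 5 × 75.770325 = 378.851624
V = π·2² × L = 12.566371 × 378.851624 = 4760.789921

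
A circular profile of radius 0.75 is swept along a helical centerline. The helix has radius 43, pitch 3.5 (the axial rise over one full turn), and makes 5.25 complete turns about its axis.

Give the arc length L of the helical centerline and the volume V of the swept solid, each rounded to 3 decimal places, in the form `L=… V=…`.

2πR = 2π·43 = 270.176968
per-turn = √(270.176968² + 3.5²) = √(72995.5942 + 12.25) = √73007.8442 = 270.199638
L = 5.25 × 270.199638 = 1418.548097
V = π·0.75² × L = 1.767146 × 1418.548097 = 2506.781408

L=1418.548 V=2506.781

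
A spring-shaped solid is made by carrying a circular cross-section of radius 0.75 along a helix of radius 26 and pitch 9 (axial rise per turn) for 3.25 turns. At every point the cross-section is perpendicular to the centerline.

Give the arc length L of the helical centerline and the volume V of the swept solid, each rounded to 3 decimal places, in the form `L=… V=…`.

2πR = 2π·26 = 163.362818
per-turn = √(163.362818² + 9²) = √(26687.4103 + 81) = √26768.4103 = 163.610545
L = 3.25 × 163.610545 = 531.734270
V = π·0.75² × L = 1.767146 × 531.734270 = 939.652018

L=531.734 V=939.652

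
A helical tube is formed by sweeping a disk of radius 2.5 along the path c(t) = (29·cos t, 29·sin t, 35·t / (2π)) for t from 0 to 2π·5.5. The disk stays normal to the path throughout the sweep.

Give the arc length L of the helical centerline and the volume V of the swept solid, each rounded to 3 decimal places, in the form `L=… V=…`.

2πR = 2π·29 = 182.212374
per-turn = √(182.212374² + 35²) = √(33201.3492 + 1225) = √34426.3492 = 185.543389
L = 5.5 × 185.543389 = 1020.488640
V = π·2.5² × L = 19.634954 × 1020.488640 = 20037.247582

L=1020.489 V=20037.248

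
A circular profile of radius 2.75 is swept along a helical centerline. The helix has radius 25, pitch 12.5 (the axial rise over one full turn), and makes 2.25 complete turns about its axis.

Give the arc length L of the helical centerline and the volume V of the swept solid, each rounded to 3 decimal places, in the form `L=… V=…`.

2πR = 2π·25 = 157.079633
per-turn = √(157.079633² + 12.5²) = √(24674.0110 + 156.25) = √24830.2610 = 157.576207
L = 2.25 × 157.576207 = 354.546466
V = π·2.75² × L = 23.758294 × 354.546466 = 8423.419325

L=354.546 V=8423.419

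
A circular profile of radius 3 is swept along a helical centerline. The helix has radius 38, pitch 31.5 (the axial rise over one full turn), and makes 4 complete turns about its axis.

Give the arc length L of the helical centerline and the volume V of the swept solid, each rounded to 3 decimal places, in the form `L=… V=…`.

L=963.320 V=27237.230

2πR = 2π·38 = 238.761042
per-turn = √(238.761042² + 31.5²) = √(57006.8350 + 992.25) = √57999.0850 = 240.829992
L = 4 × 240.829992 = 963.319968
V = π·3² × L = 28.274334 × 963.319968 = 27237.230405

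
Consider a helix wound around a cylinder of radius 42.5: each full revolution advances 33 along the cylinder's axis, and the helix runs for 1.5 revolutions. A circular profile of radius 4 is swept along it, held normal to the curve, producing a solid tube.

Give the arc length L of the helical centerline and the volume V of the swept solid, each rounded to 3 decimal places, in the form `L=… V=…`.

2πR = 2π·42.5 = 267.035376
per-turn = √(267.035376² + 33²) = √(71307.8918 + 1089) = √72396.8918 = 269.066705
L = 1.5 × 269.066705 = 403.600058
V = π·4² × L = 50.265482 × 403.600058 = 20287.151618

L=403.600 V=20287.152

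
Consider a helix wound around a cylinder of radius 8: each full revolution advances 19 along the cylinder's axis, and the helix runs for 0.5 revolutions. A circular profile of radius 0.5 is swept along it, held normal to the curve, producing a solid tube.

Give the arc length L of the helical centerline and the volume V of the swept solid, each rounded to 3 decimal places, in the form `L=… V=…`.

L=26.868 V=21.102

2πR = 2π·8 = 50.265482
per-turn = √(50.265482² + 19²) = √(2526.6187 + 361) = √2887.6187 = 53.736568
L = 0.5 × 53.736568 = 26.868284
V = π·0.5² × L = 0.785398 × 26.868284 = 21.102301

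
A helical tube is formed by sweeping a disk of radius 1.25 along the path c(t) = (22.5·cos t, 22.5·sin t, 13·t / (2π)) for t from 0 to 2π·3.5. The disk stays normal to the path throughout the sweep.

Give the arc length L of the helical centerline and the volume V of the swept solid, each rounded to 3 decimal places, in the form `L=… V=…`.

L=496.888 V=2439.095

2πR = 2π·22.5 = 141.371669
per-turn = √(141.371669² + 13²) = √(19985.9489 + 169) = √20154.9489 = 141.968126
L = 3.5 × 141.968126 = 496.888442
V = π·1.25² × L = 4.908739 × 496.888442 = 2439.095438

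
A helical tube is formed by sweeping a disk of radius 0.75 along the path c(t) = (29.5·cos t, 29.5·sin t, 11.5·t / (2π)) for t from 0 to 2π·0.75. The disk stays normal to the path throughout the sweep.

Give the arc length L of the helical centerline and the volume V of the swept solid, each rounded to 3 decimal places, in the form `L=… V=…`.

2πR = 2π·29.5 = 185.353967
per-turn = √(185.353967² + 11.5²) = √(34356.0929 + 132.25) = √34488.3429 = 185.710374
L = 0.75 × 185.710374 = 139.282780
V = π·0.75² × L = 1.767146 × 139.282780 = 246.132990

L=139.283 V=246.133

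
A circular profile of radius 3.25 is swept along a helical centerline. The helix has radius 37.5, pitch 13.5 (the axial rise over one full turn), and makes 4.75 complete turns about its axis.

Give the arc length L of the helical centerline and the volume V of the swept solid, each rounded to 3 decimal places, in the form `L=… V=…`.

L=1121.028 V=37199.151

2πR = 2π·37.5 = 235.619449
per-turn = √(235.619449² + 13.5²) = √(55516.5248 + 182.25) = √55698.7748 = 236.005879
L = 4.75 × 236.005879 = 1121.027924
V = π·3.25² × L = 33.183072 × 1121.027924 = 37199.150754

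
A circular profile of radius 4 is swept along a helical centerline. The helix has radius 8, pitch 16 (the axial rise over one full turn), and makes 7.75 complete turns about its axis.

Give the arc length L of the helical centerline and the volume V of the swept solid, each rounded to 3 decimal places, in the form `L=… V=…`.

2πR = 2π·8 = 50.265482
per-turn = √(50.265482² + 16²) = √(2526.6187 + 256) = √2782.6187 = 52.750533
L = 7.75 × 52.750533 = 408.816630
V = π·4² × L = 50.265482 × 408.816630 = 20549.365162

L=408.817 V=20549.365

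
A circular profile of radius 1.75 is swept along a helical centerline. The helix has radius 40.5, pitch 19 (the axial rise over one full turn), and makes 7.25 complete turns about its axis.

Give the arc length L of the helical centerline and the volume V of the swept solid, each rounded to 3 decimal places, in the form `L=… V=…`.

L=1850.036 V=17799.429

2πR = 2π·40.5 = 254.469005
per-turn = √(254.469005² + 19²) = √(64754.4745 + 361) = √65115.4745 = 255.177339
L = 7.25 × 255.177339 = 1850.035710
V = π·1.75² × L = 9.621128 × 1850.035710 = 17799.429445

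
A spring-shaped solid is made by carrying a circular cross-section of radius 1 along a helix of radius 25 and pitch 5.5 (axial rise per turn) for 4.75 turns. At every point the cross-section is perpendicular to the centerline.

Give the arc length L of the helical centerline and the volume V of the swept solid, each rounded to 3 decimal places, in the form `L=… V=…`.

2πR = 2π·25 = 157.079633
per-turn = √(157.079633² + 5.5²) = √(24674.0110 + 30.25) = √24704.2610 = 157.175892
L = 4.75 × 157.175892 = 746.585487
V = π·1² × L = 3.141593 × 746.585487 = 2345.467480

L=746.585 V=2345.467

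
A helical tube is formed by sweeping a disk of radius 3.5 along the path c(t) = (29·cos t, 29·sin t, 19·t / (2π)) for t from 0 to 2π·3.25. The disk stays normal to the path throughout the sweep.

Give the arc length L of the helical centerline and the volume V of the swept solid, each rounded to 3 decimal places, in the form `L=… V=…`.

L=595.401 V=22913.715

2πR = 2π·29 = 182.212374
per-turn = √(182.212374² + 19²) = √(33201.3492 + 361) = √33562.3492 = 183.200298
L = 3.25 × 183.200298 = 595.400969
V = π·3.5² × L = 38.484510 × 595.400969 = 22913.714536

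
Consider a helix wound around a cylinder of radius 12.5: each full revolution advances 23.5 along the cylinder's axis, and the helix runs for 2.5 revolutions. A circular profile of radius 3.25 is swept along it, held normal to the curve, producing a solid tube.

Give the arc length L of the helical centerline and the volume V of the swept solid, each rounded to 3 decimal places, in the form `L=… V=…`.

L=204.950 V=6800.887

2πR = 2π·12.5 = 78.539816
per-turn = √(78.539816² + 23.5²) = √(6168.5028 + 552.25) = √6720.7528 = 81.980197
L = 2.5 × 81.980197 = 204.950493
V = π·3.25² × L = 33.183072 × 204.950493 = 6800.887057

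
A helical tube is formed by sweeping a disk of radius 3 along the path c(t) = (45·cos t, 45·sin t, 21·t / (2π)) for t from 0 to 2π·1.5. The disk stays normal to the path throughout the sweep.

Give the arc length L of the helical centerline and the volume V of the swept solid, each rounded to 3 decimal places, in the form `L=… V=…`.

2πR = 2π·45 = 282.743339
per-turn = √(282.743339² + 21²) = √(79943.7956 + 441) = √80384.7956 = 283.522126
L = 1.5 × 283.522126 = 425.283188
V = π·3² × L = 28.274334 × 425.283188 = 12024.598859

L=425.283 V=12024.599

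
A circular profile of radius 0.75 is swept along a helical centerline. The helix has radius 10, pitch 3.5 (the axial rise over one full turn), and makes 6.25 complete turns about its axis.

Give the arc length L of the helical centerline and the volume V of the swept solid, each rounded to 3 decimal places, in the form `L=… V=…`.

L=393.308 V=695.032

2πR = 2π·10 = 62.831853
per-turn = √(62.831853² + 3.5²) = √(3947.8418 + 12.25) = √3960.0918 = 62.929260
L = 6.25 × 62.929260 = 393.307875
V = π·0.75² × L = 1.767146 × 393.307875 = 695.032386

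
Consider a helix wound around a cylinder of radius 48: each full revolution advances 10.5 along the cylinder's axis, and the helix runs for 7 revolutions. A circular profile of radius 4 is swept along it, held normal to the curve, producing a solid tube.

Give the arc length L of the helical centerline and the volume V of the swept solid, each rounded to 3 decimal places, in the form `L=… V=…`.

2πR = 2π·48 = 301.592895
per-turn = √(301.592895² + 10.5²) = √(90958.2742 + 110.25) = √91068.5242 = 301.775619
L = 7 × 301.775619 = 2112.429332
V = π·4² × L = 50.265482 × 2112.429332 = 106182.279544

L=2112.429 V=106182.280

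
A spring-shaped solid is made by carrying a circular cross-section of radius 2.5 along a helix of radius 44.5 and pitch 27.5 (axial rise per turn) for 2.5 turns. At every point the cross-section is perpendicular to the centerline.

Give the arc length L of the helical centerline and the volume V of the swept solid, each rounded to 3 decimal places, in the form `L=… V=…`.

2πR = 2π·44.5 = 279.601746
per-turn = √(279.601746² + 27.5²) = √(78177.1365 + 756.25) = √78933.3865 = 280.950861
L = 2.5 × 280.950861 = 702.377153
V = π·2.5² × L = 19.634954 × 702.377153 = 13791.143154

L=702.377 V=13791.143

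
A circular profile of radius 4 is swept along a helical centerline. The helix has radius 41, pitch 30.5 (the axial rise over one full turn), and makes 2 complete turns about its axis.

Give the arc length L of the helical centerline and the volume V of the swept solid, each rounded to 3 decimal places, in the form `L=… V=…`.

L=518.820 V=26078.722

2πR = 2π·41 = 257.610598
per-turn = √(257.610598² + 30.5²) = √(66363.2200 + 930.25) = √67293.4700 = 259.409849
L = 2 × 259.409849 = 518.819699
V = π·4² × L = 50.265482 × 518.819699 = 26078.722474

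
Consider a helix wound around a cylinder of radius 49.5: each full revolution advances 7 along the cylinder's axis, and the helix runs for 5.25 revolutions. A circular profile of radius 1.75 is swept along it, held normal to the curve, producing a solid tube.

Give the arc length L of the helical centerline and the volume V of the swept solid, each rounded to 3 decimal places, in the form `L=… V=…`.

L=1633.256 V=15713.767

2πR = 2π·49.5 = 311.017673
per-turn = √(311.017673² + 7²) = √(96731.9927 + 49) = √96780.9927 = 311.096436
L = 5.25 × 311.096436 = 1633.256291
V = π·1.75² × L = 9.621128 × 1633.256291 = 15713.767019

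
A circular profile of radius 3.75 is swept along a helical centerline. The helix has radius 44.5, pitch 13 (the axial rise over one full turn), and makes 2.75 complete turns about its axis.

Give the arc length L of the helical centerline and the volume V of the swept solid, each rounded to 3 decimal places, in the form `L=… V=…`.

L=769.735 V=34005.870

2πR = 2π·44.5 = 279.601746
per-turn = √(279.601746² + 13²) = √(78177.1365 + 169) = √78346.1365 = 279.903799
L = 2.75 × 279.903799 = 769.735446
V = π·3.75² × L = 44.178647 × 769.735446 = 34005.870319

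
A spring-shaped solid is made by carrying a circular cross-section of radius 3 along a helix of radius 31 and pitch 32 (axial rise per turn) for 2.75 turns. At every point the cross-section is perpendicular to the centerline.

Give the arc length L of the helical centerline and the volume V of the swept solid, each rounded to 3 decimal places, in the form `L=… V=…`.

2πR = 2π·31 = 194.778745
per-turn = √(194.778745² + 32²) = √(37938.7593 + 1024) = √38962.7593 = 197.389866
L = 2.75 × 197.389866 = 542.822132
V = π·3² × L = 28.274334 × 542.822132 = 15347.934208

L=542.822 V=15347.934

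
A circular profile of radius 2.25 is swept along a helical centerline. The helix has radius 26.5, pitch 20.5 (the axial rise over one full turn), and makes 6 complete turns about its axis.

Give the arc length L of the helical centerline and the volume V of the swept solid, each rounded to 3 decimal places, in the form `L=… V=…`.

L=1006.570 V=16008.802

2πR = 2π·26.5 = 166.504411
per-turn = √(166.504411² + 20.5²) = √(27723.7188 + 420.25) = √28143.9688 = 167.761643
L = 6 × 167.761643 = 1006.569856
V = π·2.25² × L = 15.904313 × 1006.569856 = 16008.801857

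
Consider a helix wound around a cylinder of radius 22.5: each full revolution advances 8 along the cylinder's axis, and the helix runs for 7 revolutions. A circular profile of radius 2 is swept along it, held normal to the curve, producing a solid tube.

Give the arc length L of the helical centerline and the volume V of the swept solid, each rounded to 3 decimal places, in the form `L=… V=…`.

L=991.185 V=12455.597

2πR = 2π·22.5 = 141.371669
per-turn = √(141.371669² + 8²) = √(19985.9489 + 64) = √20049.9489 = 141.597842
L = 7 × 141.597842 = 991.184895
V = π·2² × L = 12.566371 × 991.184895 = 12455.596742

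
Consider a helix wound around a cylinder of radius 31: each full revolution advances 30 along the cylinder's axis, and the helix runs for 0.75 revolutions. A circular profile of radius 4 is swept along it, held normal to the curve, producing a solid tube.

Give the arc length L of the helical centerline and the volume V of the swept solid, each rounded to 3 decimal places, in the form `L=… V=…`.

L=147.807 V=7429.572

2πR = 2π·31 = 194.778745
per-turn = √(194.778745² + 30²) = √(37938.7593 + 900) = √38838.7593 = 197.075517
L = 0.75 × 197.075517 = 147.806638
V = π·4² × L = 50.265482 × 147.806638 = 7429.571949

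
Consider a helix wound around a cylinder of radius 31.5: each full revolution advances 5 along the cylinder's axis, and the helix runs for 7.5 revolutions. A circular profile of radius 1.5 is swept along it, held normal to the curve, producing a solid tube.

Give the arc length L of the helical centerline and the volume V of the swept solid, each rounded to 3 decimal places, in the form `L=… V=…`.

2πR = 2π·31.5 = 197.920337
per-turn = √(197.920337² + 5²) = √(39172.4599 + 25) = √39197.4599 = 197.983484
L = 7.5 × 197.983484 = 1484.876129
V = π·1.5² × L = 7.068583 × 1484.876129 = 10495.970859

L=1484.876 V=10495.971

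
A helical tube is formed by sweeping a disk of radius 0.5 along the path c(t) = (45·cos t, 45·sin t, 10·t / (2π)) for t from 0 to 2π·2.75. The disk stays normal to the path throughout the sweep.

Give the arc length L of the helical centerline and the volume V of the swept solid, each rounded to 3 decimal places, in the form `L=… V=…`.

2πR = 2π·45 = 282.743339
per-turn = √(282.743339² + 10²) = √(79943.7956 + 100) = √80043.7956 = 282.920122
L = 2.75 × 282.920122 = 778.030337
V = π·0.5² × L = 0.785398 × 778.030337 = 611.063597

L=778.030 V=611.064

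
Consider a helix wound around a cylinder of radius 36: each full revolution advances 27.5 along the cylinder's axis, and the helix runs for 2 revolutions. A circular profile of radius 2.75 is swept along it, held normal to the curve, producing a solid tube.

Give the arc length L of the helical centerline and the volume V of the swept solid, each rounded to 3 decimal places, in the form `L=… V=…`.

L=455.720 V=10827.140

2πR = 2π·36 = 226.194671
per-turn = √(226.194671² + 27.5²) = √(51164.0292 + 756.25) = √51920.2792 = 227.860219
L = 2 × 227.860219 = 455.720437
V = π·2.75² × L = 23.758294 × 455.720437 = 10827.140330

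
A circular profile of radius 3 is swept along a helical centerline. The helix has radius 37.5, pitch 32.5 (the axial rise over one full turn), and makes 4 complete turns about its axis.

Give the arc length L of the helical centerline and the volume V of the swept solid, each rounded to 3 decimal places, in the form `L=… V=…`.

L=951.401 V=26900.237

2πR = 2π·37.5 = 235.619449
per-turn = √(235.619449² + 32.5²) = √(55516.5248 + 1056.25) = √56572.7748 = 237.850320
L = 4 × 237.850320 = 951.401280
V = π·3² × L = 28.274334 × 951.401280 = 26900.237454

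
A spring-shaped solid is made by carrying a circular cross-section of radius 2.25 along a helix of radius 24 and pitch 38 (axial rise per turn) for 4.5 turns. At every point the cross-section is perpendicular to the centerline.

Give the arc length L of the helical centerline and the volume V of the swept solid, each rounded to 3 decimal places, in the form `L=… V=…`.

2πR = 2π·24 = 150.796447
per-turn = √(150.796447² + 38²) = √(22739.5685 + 1444) = √24183.5685 = 155.510670
L = 4.5 × 155.510670 = 699.798016
V = π·2.25² × L = 15.904313 × 699.798016 = 11129.806546

L=699.798 V=11129.807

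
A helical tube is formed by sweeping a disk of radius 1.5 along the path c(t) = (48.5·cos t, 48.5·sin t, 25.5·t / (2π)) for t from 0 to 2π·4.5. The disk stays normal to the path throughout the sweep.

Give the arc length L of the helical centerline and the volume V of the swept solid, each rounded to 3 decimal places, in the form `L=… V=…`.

2πR = 2π·48.5 = 304.734487
per-turn = √(304.734487² + 25.5²) = √(92863.1078 + 650.25) = √93513.3578 = 305.799539
L = 4.5 × 305.799539 = 1376.097924
V = π·1.5² × L = 7.068583 × 1376.097924 = 9727.063037

L=1376.098 V=9727.063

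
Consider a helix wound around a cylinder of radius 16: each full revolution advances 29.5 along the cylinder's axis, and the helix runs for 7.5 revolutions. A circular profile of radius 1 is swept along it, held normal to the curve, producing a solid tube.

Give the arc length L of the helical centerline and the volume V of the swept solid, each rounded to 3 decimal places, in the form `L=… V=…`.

L=785.774 V=2468.582

2πR = 2π·16 = 100.530965
per-turn = √(100.530965² + 29.5²) = √(10106.4749 + 870.25) = √10976.7249 = 104.769866
L = 7.5 × 104.769866 = 785.773998
V = π·1² × L = 3.141593 × 785.773998 = 2468.581820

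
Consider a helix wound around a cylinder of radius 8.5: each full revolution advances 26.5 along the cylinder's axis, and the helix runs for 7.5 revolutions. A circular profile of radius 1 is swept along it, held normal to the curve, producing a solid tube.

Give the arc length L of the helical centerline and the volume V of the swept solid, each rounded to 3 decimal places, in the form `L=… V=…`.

2πR = 2π·8.5 = 53.407075
per-turn = √(53.407075² + 26.5²) = √(2852.3157 + 702.25) = √3554.5657 = 59.620178
L = 7.5 × 59.620178 = 447.151338
V = π·1² × L = 3.141593 × 447.151338 = 1404.767358

L=447.151 V=1404.767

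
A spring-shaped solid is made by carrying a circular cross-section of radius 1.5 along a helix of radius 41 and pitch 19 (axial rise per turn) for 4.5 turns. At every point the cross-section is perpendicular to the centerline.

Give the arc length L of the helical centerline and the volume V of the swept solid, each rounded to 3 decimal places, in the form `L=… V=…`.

2πR = 2π·41 = 257.610598
per-turn = √(257.610598² + 19²) = √(66363.2200 + 361) = √66724.2200 = 258.310317
L = 4.5 × 258.310317 = 1162.396428
V = π·1.5² × L = 7.068583 × 1162.396428 = 8216.496174

L=1162.396 V=8216.496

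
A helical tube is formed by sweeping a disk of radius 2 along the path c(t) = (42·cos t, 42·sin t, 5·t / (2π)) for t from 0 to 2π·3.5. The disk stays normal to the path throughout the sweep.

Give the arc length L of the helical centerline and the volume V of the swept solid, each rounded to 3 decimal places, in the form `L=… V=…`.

L=923.794 V=11608.738

2πR = 2π·42 = 263.893783
per-turn = √(263.893783² + 5²) = √(69639.9287 + 25) = √69664.9287 = 263.941146
L = 3.5 × 263.941146 = 923.794012
V = π·2² × L = 12.566371 × 923.794012 = 11608.737922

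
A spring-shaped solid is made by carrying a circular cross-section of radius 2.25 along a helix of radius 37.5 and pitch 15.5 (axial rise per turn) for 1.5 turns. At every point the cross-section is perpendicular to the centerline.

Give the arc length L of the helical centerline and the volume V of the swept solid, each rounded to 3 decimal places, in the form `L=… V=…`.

2πR = 2π·37.5 = 235.619449
per-turn = √(235.619449² + 15.5²) = √(55516.5248 + 240.25) = √55756.7748 = 236.128725
L = 1.5 × 236.128725 = 354.193087
V = π·2.25² × L = 15.904313 × 354.193087 = 5633.197658

L=354.193 V=5633.198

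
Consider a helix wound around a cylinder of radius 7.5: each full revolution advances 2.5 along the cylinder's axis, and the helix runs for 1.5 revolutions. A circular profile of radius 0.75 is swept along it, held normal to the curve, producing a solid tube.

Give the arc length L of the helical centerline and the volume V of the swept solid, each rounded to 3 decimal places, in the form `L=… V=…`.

2πR = 2π·7.5 = 47.123890
per-turn = √(47.123890² + 2.5²) = √(2220.6610 + 6.25) = √2226.9110 = 47.190158
L = 1.5 × 47.190158 = 70.785237
V = π·0.75² × L = 1.767146 × 70.785237 = 125.087838

L=70.785 V=125.088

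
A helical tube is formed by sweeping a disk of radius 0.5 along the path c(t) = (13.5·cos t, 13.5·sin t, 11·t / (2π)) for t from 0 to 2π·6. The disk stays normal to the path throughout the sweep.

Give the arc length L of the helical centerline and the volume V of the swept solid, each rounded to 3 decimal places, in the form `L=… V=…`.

L=513.200 V=403.066

2πR = 2π·13.5 = 84.823002
per-turn = √(84.823002² + 11²) = √(7194.9416 + 121) = √7315.9416 = 85.533278
L = 6 × 85.533278 = 513.199667
V = π·0.5² × L = 0.785398 × 513.199667 = 403.066076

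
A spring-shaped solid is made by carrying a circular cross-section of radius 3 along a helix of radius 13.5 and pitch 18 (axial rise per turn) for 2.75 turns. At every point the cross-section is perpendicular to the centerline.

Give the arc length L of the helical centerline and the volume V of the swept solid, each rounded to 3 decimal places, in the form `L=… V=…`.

2πR = 2π·13.5 = 84.823002
per-turn = √(84.823002² + 18²) = √(7194.9416 + 324) = √7518.9416 = 86.711831
L = 2.75 × 86.711831 = 238.457535
V = π·3² × L = 28.274334 × 238.457535 = 6742.227956

L=238.458 V=6742.228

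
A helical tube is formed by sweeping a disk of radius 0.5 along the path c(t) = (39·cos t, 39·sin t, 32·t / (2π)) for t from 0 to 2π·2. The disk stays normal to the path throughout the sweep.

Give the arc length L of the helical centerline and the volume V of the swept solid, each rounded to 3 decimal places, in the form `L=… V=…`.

L=494.250 V=388.183

2πR = 2π·39 = 245.044227
per-turn = √(245.044227² + 32²) = √(60046.6732 + 1024) = √61070.6732 = 247.124813
L = 2 × 247.124813 = 494.249626
V = π·0.5² × L = 0.785398 × 494.249626 = 388.182748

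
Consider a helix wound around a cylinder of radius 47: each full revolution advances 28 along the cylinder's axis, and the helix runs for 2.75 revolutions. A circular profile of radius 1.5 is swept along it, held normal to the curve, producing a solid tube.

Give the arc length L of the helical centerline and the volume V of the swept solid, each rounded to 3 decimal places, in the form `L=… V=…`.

L=815.744 V=5766.154

2πR = 2π·47 = 295.309709
per-turn = √(295.309709² + 28²) = √(87207.8245 + 784) = √87991.8245 = 296.634159
L = 2.75 × 296.634159 = 815.743938
V = π·1.5² × L = 7.068583 × 815.743938 = 5766.154118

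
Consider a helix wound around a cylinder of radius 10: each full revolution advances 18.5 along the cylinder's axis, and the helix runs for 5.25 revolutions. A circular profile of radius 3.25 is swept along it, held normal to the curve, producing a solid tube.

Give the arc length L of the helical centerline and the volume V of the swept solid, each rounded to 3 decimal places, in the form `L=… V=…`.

L=343.869 V=11410.619

2πR = 2π·10 = 62.831853
per-turn = √(62.831853² + 18.5²) = √(3947.8418 + 342.25) = √4290.0918 = 65.498792
L = 5.25 × 65.498792 = 343.868658
V = π·3.25² × L = 33.183072 × 343.868658 = 11410.618585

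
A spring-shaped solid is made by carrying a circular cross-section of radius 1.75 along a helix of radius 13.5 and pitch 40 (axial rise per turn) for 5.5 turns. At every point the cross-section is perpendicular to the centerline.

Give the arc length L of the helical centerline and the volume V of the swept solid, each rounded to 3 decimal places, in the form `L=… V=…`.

2πR = 2π·13.5 = 84.823002
per-turn = √(84.823002² + 40²) = √(7194.9416 + 1600) = √8794.9416 = 93.781350
L = 5.5 × 93.781350 = 515.797425
V = π·1.75² × L = 9.621128 × 515.797425 = 4962.552791

L=515.797 V=4962.553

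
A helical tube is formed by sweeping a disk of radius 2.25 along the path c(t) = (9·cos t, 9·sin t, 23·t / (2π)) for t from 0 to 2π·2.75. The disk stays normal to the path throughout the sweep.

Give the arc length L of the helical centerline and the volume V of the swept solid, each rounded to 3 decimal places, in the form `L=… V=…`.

2πR = 2π·9 = 56.548668
per-turn = √(56.548668² + 23²) = √(3197.7518 + 529) = √3726.7518 = 61.047128
L = 2.75 × 61.047128 = 167.879602
V = π·2.25² × L = 15.904313 × 167.879602 = 2670.009700

L=167.880 V=2670.010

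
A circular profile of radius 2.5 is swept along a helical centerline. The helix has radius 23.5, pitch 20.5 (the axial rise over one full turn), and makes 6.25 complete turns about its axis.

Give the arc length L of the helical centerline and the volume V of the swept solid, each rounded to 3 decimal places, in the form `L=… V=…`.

2πR = 2π·23.5 = 147.654855
per-turn = √(147.654855² + 20.5²) = √(21801.9561 + 420.25) = √22222.2061 = 149.071144
L = 6.25 × 149.071144 = 931.694653
V = π·2.5² × L = 19.634954 × 931.694653 = 18293.781735

L=931.695 V=18293.782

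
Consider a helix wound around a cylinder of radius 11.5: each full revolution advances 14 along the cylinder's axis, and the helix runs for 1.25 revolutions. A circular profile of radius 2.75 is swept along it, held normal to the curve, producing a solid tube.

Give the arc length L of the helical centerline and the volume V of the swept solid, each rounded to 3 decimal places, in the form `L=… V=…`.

L=92.001 V=2185.775

2πR = 2π·11.5 = 72.256631
per-turn = √(72.256631² + 14²) = √(5221.0207 + 196) = √5417.0207 = 73.600413
L = 1.25 × 73.600413 = 92.000516
V = π·2.75² × L = 23.758294 × 92.000516 = 2185.775341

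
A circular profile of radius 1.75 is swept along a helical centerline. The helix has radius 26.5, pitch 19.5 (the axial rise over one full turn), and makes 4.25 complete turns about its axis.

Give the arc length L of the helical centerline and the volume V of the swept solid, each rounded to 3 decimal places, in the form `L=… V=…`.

2πR = 2π·26.5 = 166.504411
per-turn = √(166.504411² + 19.5²) = √(27723.7188 + 380.25) = √28103.9688 = 167.642384
L = 4.25 × 167.642384 = 712.480130
V = π·1.75² × L = 9.621128 × 712.480130 = 6854.862174

L=712.480 V=6854.862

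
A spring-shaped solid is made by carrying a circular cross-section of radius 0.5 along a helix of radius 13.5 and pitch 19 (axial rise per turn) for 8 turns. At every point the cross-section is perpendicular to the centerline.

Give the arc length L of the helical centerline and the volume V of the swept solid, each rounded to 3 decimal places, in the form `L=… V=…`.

2πR = 2π·13.5 = 84.823002
per-turn = √(84.823002² + 19²) = √(7194.9416 + 361) = √7555.9416 = 86.924919
L = 8 × 86.924919 = 695.399355
V = π·0.5² × L = 0.785398 × 695.399355 = 546.165376

L=695.399 V=546.165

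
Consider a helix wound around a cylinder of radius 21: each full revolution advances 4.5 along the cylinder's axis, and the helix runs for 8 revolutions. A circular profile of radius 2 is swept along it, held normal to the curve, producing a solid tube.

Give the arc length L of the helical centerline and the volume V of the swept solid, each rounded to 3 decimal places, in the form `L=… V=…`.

2πR = 2π·21 = 131.946891
per-turn = √(131.946891² + 4.5²) = √(17409.9822 + 20.25) = √17430.2322 = 132.023605
L = 8 × 132.023605 = 1056.188837
V = π·2² × L = 12.566371 × 1056.188837 = 13272.460359

L=1056.189 V=13272.460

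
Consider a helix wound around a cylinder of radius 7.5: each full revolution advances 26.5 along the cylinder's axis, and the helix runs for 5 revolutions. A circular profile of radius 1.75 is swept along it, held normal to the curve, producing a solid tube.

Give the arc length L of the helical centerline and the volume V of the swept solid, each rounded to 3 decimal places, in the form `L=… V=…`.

2πR = 2π·7.5 = 47.123890
per-turn = √(47.123890² + 26.5²) = √(2220.6610 + 702.25) = √2922.9110 = 54.063953
L = 5 × 54.063953 = 270.319764
V = π·1.75² × L = 9.621128 × 270.319764 = 2600.780915

L=270.320 V=2600.781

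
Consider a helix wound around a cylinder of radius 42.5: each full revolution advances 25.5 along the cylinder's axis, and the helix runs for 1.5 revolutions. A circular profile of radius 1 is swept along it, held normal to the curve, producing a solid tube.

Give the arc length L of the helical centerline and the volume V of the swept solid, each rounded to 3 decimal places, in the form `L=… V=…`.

L=402.375 V=1264.099

2πR = 2π·42.5 = 267.035376
per-turn = √(267.035376² + 25.5²) = √(71307.8918 + 650.25) = √71958.1418 = 268.250148
L = 1.5 × 268.250148 = 402.375222
V = π·1² × L = 3.141593 × 402.375222 = 1264.099041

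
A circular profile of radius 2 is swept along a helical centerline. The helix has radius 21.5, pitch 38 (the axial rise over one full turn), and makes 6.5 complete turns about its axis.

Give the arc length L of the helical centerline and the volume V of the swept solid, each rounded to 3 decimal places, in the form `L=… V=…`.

L=912.154 V=11462.466

2πR = 2π·21.5 = 135.088484
per-turn = √(135.088484² + 38²) = √(18248.8985 + 1444) = √19692.8985 = 140.331388
L = 6.5 × 140.331388 = 912.154024
V = π·2² × L = 12.566371 × 912.154024 = 11462.465521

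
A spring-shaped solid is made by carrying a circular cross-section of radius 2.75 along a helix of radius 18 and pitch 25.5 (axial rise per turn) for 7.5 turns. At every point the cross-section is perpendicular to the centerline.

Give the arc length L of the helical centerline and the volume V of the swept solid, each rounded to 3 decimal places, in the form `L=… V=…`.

2πR = 2π·18 = 113.097336
per-turn = √(113.097336² + 25.5²) = √(12791.0073 + 650.25) = √13441.2573 = 115.936436
L = 7.5 × 115.936436 = 869.523274
V = π·2.75² × L = 23.758294 × 869.523274 = 20658.389959

L=869.523 V=20658.390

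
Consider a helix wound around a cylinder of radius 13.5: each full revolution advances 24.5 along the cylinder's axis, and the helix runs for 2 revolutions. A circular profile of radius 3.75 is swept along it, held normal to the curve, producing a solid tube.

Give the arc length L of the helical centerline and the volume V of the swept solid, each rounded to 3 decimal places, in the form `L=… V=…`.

2πR = 2π·13.5 = 84.823002
per-turn = √(84.823002² + 24.5²) = √(7194.9416 + 600.25) = √7795.1916 = 88.290382
L = 2 × 88.290382 = 176.580765
V = π·3.75² × L = 44.178647 × 176.580765 = 7801.099213

L=176.581 V=7801.099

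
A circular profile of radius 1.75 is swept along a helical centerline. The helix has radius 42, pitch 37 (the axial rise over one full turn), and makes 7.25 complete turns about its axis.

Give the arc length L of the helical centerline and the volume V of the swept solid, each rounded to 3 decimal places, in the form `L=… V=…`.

L=1931.944 V=18587.478

2πR = 2π·42 = 263.893783
per-turn = √(263.893783² + 37²) = √(69639.9287 + 1369) = √71008.9287 = 266.475006
L = 7.25 × 266.475006 = 1931.943791
V = π·1.75² × L = 9.621128 × 1931.943791 = 18587.477541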